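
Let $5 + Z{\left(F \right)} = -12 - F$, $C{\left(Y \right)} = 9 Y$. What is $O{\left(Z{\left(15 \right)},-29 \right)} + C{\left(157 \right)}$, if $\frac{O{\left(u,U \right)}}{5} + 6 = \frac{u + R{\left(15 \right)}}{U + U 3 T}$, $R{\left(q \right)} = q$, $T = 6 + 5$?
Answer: $\frac{80219}{58} \approx 1383.1$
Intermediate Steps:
$T = 11$
$Z{\left(F \right)} = -17 - F$ ($Z{\left(F \right)} = -5 - \left(12 + F\right) = -17 - F$)
$O{\left(u,U \right)} = -30 + \frac{5 \left(15 + u\right)}{34 U}$ ($O{\left(u,U \right)} = -30 + 5 \frac{u + 15}{U + U 3 \cdot 11} = -30 + 5 \frac{15 + u}{U + 3 U 11} = -30 + 5 \frac{15 + u}{U + 33 U} = -30 + 5 \frac{15 + u}{34 U} = -30 + \frac{5 \left(15 + u\right)}{34 U}$)
$O{\left(Z{\left(15 \right)},-29 \right)} + C{\left(157 \right)} = \frac{5 \left(15 - 32 - -5916\right)}{34 \left(-29\right)} + 9 \cdot 157 = \frac{5}{34} \left(- \frac{1}{29}\right) \left(15 - 32 + 5916\right) + 1413 = \frac{5}{34} \left(- \frac{1}{29}\right) 5899 + 1413 = - \frac{1735}{58} + 1413 = \frac{80219}{58}$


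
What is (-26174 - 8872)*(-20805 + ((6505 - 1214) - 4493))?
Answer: 701165322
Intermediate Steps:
(-26174 - 8872)*(-20805 + ((6505 - 1214) - 4493)) = -35046*(-20805 + (5291 - 4493)) = -35046*(-20805 + 798) = -35046*(-20007) = 701165322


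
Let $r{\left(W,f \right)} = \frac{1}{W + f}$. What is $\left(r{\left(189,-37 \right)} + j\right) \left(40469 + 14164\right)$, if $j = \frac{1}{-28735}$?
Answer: $\frac{1561575039}{4367720} \approx 357.53$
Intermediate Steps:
$j = - \frac{1}{28735} \approx -3.4801 \cdot 10^{-5}$
$\left(r{\left(189,-37 \right)} + j\right) \left(40469 + 14164\right) = \left(\frac{1}{189 - 37} - \frac{1}{28735}\right) \left(40469 + 14164\right) = \left(\frac{1}{152} - \frac{1}{28735}\right) 54633 = \frac{28583}{4367720} \cdot 54633 = \frac{1561575039}{4367720}$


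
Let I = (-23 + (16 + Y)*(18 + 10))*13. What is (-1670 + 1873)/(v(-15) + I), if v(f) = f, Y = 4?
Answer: 203/6966 ≈ 0.029142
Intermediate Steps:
I = 6981 (I = (-23 + (16 + 4)*(18 + 10))*13 = (-23 + 20*28)*13 = (-23 + 560)*13 = 537*13 = 6981)
(-1670 + 1873)/(v(-15) + I) = (-1670 + 1873)/(-15 + 6981) = 203/6966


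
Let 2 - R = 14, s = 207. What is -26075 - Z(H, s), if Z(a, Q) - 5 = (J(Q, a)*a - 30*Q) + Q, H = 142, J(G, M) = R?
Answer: -18373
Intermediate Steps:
R = -12 (R = 2 - 1*14 = 2 - 14 = -12)
J(G, M) = -12
Z(a, Q) = 5 - 29*Q - 12*a (Z(a, Q) = 5 + ((-12*a - 30*Q) + Q) = 5 + ((-30*Q - 12*a) + Q) = 5 + (-29*Q - 12*a) = 5 - 29*Q - 12*a)
-26075 - Z(H, s) = -26075 - (5 - 29*207 - 12*142) = -26075 - (5 - 6003 - 1704) = -26075 - 1*(-7702) = -26075 + 7702 = -18373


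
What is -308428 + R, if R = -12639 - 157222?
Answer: -478289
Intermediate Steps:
R = -169861
-308428 + R = -308428 - 169861 = -478289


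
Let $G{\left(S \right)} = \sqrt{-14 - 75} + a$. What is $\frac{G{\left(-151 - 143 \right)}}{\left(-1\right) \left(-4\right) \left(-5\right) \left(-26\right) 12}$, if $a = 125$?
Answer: $\frac{25}{1248} + \frac{i \sqrt{89}}{6240} \approx 0.020032 + 0.0015119 i$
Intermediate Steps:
$G{\left(S \right)} = 125 + i \sqrt{89}$ ($G{\left(S \right)} = \sqrt{-14 - 75} + 125 = \sqrt{-89} + 125 = i \sqrt{89} + 125 = 125 + i \sqrt{89}$)
$\frac{G{\left(-151 - 143 \right)}}{\left(-1\right) \left(-4\right) \left(-5\right) \left(-26\right) 12} = \frac{125 + i \sqrt{89}}{\left(-1\right) \left(-4\right) \left(-5\right) \left(-26\right) 12} = \frac{125 + i \sqrt{89}}{4 \left(-5\right) \left(-26\right) 12} = \frac{125 + i \sqrt{89}}{\left(-20\right) \left(-26\right) 12} = \frac{125 + i \sqrt{89}}{520 \cdot 12} = \frac{125 + i \sqrt{89}}{6240} = \left(125 + i \sqrt{89}\right) \frac{1}{6240} = \frac{25}{1248} + \frac{i \sqrt{89}}{6240}$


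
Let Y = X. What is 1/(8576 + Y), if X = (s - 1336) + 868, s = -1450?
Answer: 1/6658 ≈ 0.00015020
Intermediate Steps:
X = -1918 (X = (-1450 - 1336) + 868 = -2786 + 868 = -1918)
Y = -1918
1/(8576 + Y) = 1/(8576 - 1918) = 1/6658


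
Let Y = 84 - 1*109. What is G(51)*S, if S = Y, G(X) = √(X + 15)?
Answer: -25*√66 ≈ -203.10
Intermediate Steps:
G(X) = √(15 + X)
Y = -25 (Y = 84 - 109 = -25)
S = -25
G(51)*S = √(15 + 51)*(-25) = √66*(-25) = -25*√66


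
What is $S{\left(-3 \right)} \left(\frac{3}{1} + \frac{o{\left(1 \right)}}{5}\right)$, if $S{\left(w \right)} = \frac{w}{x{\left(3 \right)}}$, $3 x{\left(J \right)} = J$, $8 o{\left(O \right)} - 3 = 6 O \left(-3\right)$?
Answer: $- \frac{63}{8} \approx -7.875$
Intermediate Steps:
$o{\left(O \right)} = \frac{3}{8} - \frac{9 O}{4}$ ($o{\left(O \right)} = \frac{3}{8} + \frac{6 O \left(-3\right)}{8} = \frac{3}{8} + \frac{\left(-18\right) O}{8} = \frac{3}{8} - \frac{9 O}{4}$)
$x{\left(J \right)} = \frac{J}{3}$
$S{\left(w \right)} = w$ ($S{\left(w \right)} = \frac{w}{\frac{1}{3} \cdot 3} = \frac{w}{1} = w 1 = w$)
$S{\left(-3 \right)} \left(\frac{3}{1} + \frac{o{\left(1 \right)}}{5}\right) = - 3 \left(\frac{3}{1} + \frac{\frac{3}{8} - \frac{9}{4}}{5}\right) = - 3 \left(3 \cdot 1 + \left(\frac{3}{8} - \frac{9}{4}\right) \frac{1}{5}\right) = - 3 \left(3 - \frac{3}{8}\right) = \left(-3\right) \frac{21}{8} = - \frac{63}{8}$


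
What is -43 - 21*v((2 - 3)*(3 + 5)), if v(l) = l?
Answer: 125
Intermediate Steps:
-43 - 21*v((2 - 3)*(3 + 5)) = -43 - 21*(2 - 3)*(3 + 5) = -43 - (-21)*8 = -43 - 21*(-8) = -43 + 168 = 125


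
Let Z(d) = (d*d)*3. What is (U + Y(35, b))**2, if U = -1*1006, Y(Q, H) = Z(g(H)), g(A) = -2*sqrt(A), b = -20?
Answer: 1552516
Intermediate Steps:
Z(d) = 3*d**2 (Z(d) = d**2*3 = 3*d**2)
Y(Q, H) = 12*H (Y(Q, H) = 3*(-2*sqrt(H))**2 = 3*(4*H) = 12*H)
U = -1006
(U + Y(35, b))**2 = (-1006 + 12*(-20))**2 = (-1006 - 240)**2 = (-1246)**2 = 1552516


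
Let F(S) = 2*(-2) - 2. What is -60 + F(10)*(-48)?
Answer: 228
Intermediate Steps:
F(S) = -6 (F(S) = -4 - 2 = -6)
-60 + F(10)*(-48) = -60 - 6*(-48) = -60 + 288 = 228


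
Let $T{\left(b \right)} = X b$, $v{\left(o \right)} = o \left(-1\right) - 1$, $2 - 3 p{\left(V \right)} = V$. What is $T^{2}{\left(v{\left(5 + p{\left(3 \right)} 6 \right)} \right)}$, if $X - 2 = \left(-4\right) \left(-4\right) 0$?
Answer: $64$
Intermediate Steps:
$p{\left(V \right)} = \frac{2}{3} - \frac{V}{3}$
$X = 2$ ($X = 2 + \left(-4\right) \left(-4\right) 0 = 2 + 16 \cdot 0 = 2 + 0 = 2$)
$v{\left(o \right)} = -1 - o$ ($v{\left(o \right)} = - o - 1 = -1 - o$)
$T{\left(b \right)} = 2 b$
$T^{2}{\left(v{\left(5 + p{\left(3 \right)} 6 \right)} \right)} = \left(2 \left(-1 - \left(5 + \left(\frac{2}{3} - 1\right) 6\right)\right)\right)^{2} = \left(2 \left(-1 - \left(5 - 2\right)\right)\right)^{2} = \left(2 \left(-1 - 3\right)\right)^{2} = \left(2 \left(-4\right)\right)^{2} = \left(-8\right)^{2} = 64$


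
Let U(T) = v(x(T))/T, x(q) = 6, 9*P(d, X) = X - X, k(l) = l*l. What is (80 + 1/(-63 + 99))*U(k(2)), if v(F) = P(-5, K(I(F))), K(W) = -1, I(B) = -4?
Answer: 0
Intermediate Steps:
k(l) = l²
P(d, X) = 0 (P(d, X) = (X - X)/9 = (⅑)*0 = 0)
v(F) = 0
U(T) = 0 (U(T) = 0/T = 0)
(80 + 1/(-63 + 99))*U(k(2)) = (80 + 1/(-63 + 99))*0 = (80 + 1/36)*0 = (2881/36)*0 = 0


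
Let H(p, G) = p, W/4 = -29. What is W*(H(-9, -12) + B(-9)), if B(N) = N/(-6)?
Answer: 870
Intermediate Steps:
W = -116 (W = 4*(-29) = -116)
B(N) = -N/6 (B(N) = N*(-⅙) = -N/6)
W*(H(-9, -12) + B(-9)) = -116*(-9 - ⅙*(-9)) = -116*(-9 + 3/2) = -116*(-15/2) = 870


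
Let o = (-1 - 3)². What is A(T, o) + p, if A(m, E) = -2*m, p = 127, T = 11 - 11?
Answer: 127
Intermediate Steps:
T = 0
o = 16 (o = (-4)² = 16)
A(T, o) + p = -2*0 + 127 = 0 + 127 = 127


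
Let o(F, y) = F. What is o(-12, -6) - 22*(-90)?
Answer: 1968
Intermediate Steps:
o(-12, -6) - 22*(-90) = -12 - 22*(-90) = -12 + 1980 = 1968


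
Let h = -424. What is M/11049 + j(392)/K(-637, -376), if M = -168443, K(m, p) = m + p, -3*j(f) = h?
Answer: -57398117/3730879 ≈ -15.385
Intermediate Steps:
j(f) = 424/3 (j(f) = -1/3*(-424) = 424/3)
M/11049 + j(392)/K(-637, -376) = -168443/11049 + 424/(3*(-637 - 376)) = -168443*1/11049 + (424/3)/(-1013) = -168443/11049 + (424/3)*(-1/1013) = -168443/11049 - 424/3039 = -57398117/3730879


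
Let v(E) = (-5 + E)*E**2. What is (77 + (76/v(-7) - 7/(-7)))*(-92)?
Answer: -1053124/147 ≈ -7164.1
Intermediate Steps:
v(E) = E**2*(-5 + E)
(77 + (76/v(-7) - 7/(-7)))*(-92) = (77 + (76/(((-7)**2*(-5 - 7))) - 7/(-7)))*(-92) = (77 + (76/((49*(-12))) - 7*(-1/7)))*(-92) = (77 + (76/(-588) + 1))*(-92) = (77 + (76*(-1/588) + 1))*(-92) = (77 + (-19/147 + 1))*(-92) = (77 + 128/147)*(-92) = (11447/147)*(-92) = -1053124/147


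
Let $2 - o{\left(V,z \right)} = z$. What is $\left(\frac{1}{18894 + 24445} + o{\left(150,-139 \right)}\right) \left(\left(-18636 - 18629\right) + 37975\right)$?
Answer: $\frac{4338668000}{43339} \approx 1.0011 \cdot 10^{5}$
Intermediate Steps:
$o{\left(V,z \right)} = 2 - z$
$\left(\frac{1}{18894 + 24445} + o{\left(150,-139 \right)}\right) \left(\left(-18636 - 18629\right) + 37975\right) = \left(\frac{1}{18894 + 24445} + \left(2 - -139\right)\right) \left(\left(-18636 - 18629\right) + 37975\right) = \left(\frac{1}{43339} + \left(2 + 139\right)\right) \left(-37265 + 37975\right) = \left(\frac{1}{43339} + 141\right) 710 = \frac{6110800}{43339} \cdot 710 = \frac{4338668000}{43339}$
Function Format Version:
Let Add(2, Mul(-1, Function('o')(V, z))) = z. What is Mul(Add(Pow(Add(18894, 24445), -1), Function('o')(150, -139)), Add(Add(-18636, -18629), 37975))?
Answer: Rational(4338668000, 43339) ≈ 1.0011e+5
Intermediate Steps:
Function('o')(V, z) = Add(2, Mul(-1, z))
Mul(Add(Pow(Add(18894, 24445), -1), Function('o')(150, -139)), Add(Add(-18636, -18629), 37975)) = Mul(Add(Pow(Add(18894, 24445), -1), Add(2, Mul(-1, -139))), Add(Add(-18636, -18629), 37975)) = Mul(Add(Pow(43339, -1), Add(2, 139)), Add(-37265, 37975)) = Mul(Add(Rational(1, 43339), 141), 710) = Mul(Rational(6110800, 43339), 710) = Rational(4338668000, 43339)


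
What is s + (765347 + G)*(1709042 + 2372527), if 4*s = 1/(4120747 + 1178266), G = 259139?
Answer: 88631509726262187769/21196052 ≈ 4.1815e+12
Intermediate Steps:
s = 1/21196052 (s = 1/(4*(4120747 + 1178266)) = (1/4)/5299013 = (1/4)*(1/5299013) = 1/21196052 ≈ 4.7179e-8)
s + (765347 + G)*(1709042 + 2372527) = 1/21196052 + (765347 + 259139)*(1709042 + 2372527) = 1/21196052 + 1024486*4081569 = 1/21196052 + 4181510298534 = 88631509726262187769/21196052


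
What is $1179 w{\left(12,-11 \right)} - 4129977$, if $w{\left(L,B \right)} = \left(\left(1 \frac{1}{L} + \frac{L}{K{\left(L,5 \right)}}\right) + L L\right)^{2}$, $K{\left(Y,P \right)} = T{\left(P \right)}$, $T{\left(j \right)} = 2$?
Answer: $\frac{358832099}{16} \approx 2.2427 \cdot 10^{7}$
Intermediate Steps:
$K{\left(Y,P \right)} = 2$
$w{\left(L,B \right)} = \left(\frac{1}{L} + L^{2} + \frac{L}{2}\right)^{2}$ ($w{\left(L,B \right)} = \left(\left(1 \frac{1}{L} + \frac{L}{2}\right) + L L\right)^{2} = \left(\left(\frac{1}{L} + L \frac{1}{2}\right) + L^{2}\right)^{2} = \left(\left(\frac{1}{L} + \frac{L}{2}\right) + L^{2}\right)^{2} = \left(\frac{1}{L} + L^{2} + \frac{L}{2}\right)^{2}$)
$1179 w{\left(12,-11 \right)} - 4129977 = 1179 \frac{\left(2 + 12^{2} + 2 \cdot 12^{3}\right)^{2}}{4 \cdot 144} - 4129977 = 1179 \cdot \frac{1}{4} \cdot \frac{1}{144} \left(2 + 144 + 2 \cdot 1728\right)^{2} - 4129977 = 1179 \cdot \frac{1}{4} \cdot \frac{1}{144} \left(2 + 144 + 3456\right)^{2} - 4129977 = 1179 \cdot \frac{1}{4} \cdot \frac{1}{144} \cdot 3602^{2} - 4129977 = 1179 \cdot \frac{1}{4} \cdot \frac{1}{144} \cdot 12974404 - 4129977 = 1179 \cdot \frac{3243601}{144} - 4129977 = \frac{424911731}{16} - 4129977 = \frac{358832099}{16}$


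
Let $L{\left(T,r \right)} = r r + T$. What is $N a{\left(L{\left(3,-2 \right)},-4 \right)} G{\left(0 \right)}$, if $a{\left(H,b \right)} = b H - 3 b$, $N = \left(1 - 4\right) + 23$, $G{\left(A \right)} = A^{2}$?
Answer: $0$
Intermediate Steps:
$L{\left(T,r \right)} = T + r^{2}$ ($L{\left(T,r \right)} = r^{2} + T = T + r^{2}$)
$N = 20$ ($N = -3 + 23 = 20$)
$a{\left(H,b \right)} = - 3 b + H b$ ($a{\left(H,b \right)} = H b - 3 b = - 3 b + H b$)
$N a{\left(L{\left(3,-2 \right)},-4 \right)} G{\left(0 \right)} = 20 \left(- 4 \left(-3 + \left(3 + \left(-2\right)^{2}\right)\right)\right) 0^{2} = 20 \left(- 4 \left(-3 + \left(3 + 4\right)\right)\right) 0 = 20 \left(- 4 \left(-3 + 7\right)\right) 0 = 20 \left(\left(-4\right) 4\right) 0 = 20 \left(-16\right) 0 = \left(-320\right) 0 = 0$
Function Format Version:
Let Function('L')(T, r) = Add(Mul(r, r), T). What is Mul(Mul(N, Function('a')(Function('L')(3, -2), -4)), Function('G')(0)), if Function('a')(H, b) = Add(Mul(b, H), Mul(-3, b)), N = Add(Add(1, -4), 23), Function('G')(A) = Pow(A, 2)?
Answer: 0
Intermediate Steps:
Function('L')(T, r) = Add(T, Pow(r, 2)) (Function('L')(T, r) = Add(Pow(r, 2), T) = Add(T, Pow(r, 2)))
N = 20 (N = Add(-3, 23) = 20)
Function('a')(H, b) = Add(Mul(-3, b), Mul(H, b)) (Function('a')(H, b) = Add(Mul(H, b), Mul(-3, b)) = Add(Mul(-3, b), Mul(H, b)))
Mul(Mul(N, Function('a')(Function('L')(3, -2), -4)), Function('G')(0)) = Mul(Mul(20, Mul(-4, Add(-3, Add(3, Pow(-2, 2))))), Pow(0, 2)) = Mul(Mul(20, Mul(-4, Add(-3, Add(3, 4)))), 0) = Mul(Mul(20, Mul(-4, Add(-3, 7))), 0) = Mul(Mul(20, Mul(-4, 4)), 0) = Mul(Mul(20, -16), 0) = Mul(-320, 0) = 0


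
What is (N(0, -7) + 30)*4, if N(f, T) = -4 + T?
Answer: 76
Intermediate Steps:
(N(0, -7) + 30)*4 = ((-4 - 7) + 30)*4 = (-11 + 30)*4 = 19*4 = 76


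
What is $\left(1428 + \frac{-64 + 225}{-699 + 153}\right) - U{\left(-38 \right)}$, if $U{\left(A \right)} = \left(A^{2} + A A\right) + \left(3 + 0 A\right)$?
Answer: $- \frac{114137}{78} \approx -1463.3$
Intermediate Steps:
$U{\left(A \right)} = 3 + 2 A^{2}$ ($U{\left(A \right)} = \left(A^{2} + A^{2}\right) + \left(3 + 0\right) = 2 A^{2} + 3 = 3 + 2 A^{2}$)
$\left(1428 + \frac{-64 + 225}{-699 + 153}\right) - U{\left(-38 \right)} = \left(1428 + \frac{-64 + 225}{-699 + 153}\right) - \left(3 + 2 \left(-38\right)^{2}\right) = \left(1428 + \frac{161}{-546}\right) - \left(3 + 2 \cdot 1444\right) = \left(1428 + 161 \left(- \frac{1}{546}\right)\right) - \left(3 + 2888\right) = \left(1428 - \frac{23}{78}\right) - 2891 = \frac{111361}{78} - 2891 = - \frac{114137}{78}$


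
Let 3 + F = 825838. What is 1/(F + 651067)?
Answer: 1/1476902 ≈ 6.7709e-7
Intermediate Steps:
F = 825835 (F = -3 + 825838 = 825835)
1/(F + 651067) = 1/(825835 + 651067) = 1/1476902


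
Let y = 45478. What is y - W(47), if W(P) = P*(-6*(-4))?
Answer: 44350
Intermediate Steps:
W(P) = 24*P (W(P) = P*24 = 24*P)
y - W(47) = 45478 - 24*47 = 45478 - 1*1128 = 45478 - 1128 = 44350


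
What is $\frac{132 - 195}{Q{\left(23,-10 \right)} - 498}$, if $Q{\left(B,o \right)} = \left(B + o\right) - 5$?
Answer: $\frac{9}{70} \approx 0.12857$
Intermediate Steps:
$Q{\left(B,o \right)} = -5 + B + o$ ($Q{\left(B,o \right)} = \left(B + o\right) - 5 = -5 + B + o$)
$\frac{132 - 195}{Q{\left(23,-10 \right)} - 498} = \frac{132 - 195}{\left(-5 + 23 - 10\right) - 498} = - \frac{63}{8 - 498} = - \frac{63}{-490} = \left(-63\right) \left(- \frac{1}{490}\right) = \frac{9}{70}$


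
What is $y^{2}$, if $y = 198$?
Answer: $39204$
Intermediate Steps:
$y^{2} = 198^{2} = 39204$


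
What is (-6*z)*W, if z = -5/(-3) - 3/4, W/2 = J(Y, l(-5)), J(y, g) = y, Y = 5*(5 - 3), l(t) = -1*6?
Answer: -110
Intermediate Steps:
l(t) = -6
Y = 10 (Y = 5*2 = 10)
W = 20 (W = 2*10 = 20)
z = 11/12 (z = -5*(-⅓) - 3*¼ = 5/3 - ¾ = 11/12 ≈ 0.91667)
(-6*z)*W = -6*11/12*20 = -11/2*20 = -110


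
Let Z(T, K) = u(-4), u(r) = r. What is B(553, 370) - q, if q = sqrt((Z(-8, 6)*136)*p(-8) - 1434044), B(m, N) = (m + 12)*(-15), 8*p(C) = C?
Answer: -8475 - 10*I*sqrt(14335) ≈ -8475.0 - 1197.3*I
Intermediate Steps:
p(C) = C/8
Z(T, K) = -4
B(m, N) = -180 - 15*m (B(m, N) = (12 + m)*(-15) = -180 - 15*m)
q = 10*I*sqrt(14335) (q = sqrt((-4*136)*((1/8)*(-8)) - 1434044) = sqrt(-544*(-1) - 1434044) = sqrt(544 - 1434044) = sqrt(-1433500) = 10*I*sqrt(14335) ≈ 1197.3*I)
B(553, 370) - q = (-180 - 15*553) - 10*I*sqrt(14335) = (-180 - 8295) - 10*I*sqrt(14335) = -8475 - 10*I*sqrt(14335)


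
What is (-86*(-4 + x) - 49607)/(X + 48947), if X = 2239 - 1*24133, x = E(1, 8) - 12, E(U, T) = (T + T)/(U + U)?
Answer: -3763/2081 ≈ -1.8083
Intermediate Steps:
E(U, T) = T/U (E(U, T) = (2*T)/((2*U)) = (2*T)*(1/(2*U)) = T/U)
x = -4 (x = 8/1 - 12 = 8*1 - 12 = 8 - 12 = -4)
X = -21894 (X = 2239 - 24133 = -21894)
(-86*(-4 + x) - 49607)/(X + 48947) = (-86*(-4 - 4) - 49607)/(-21894 + 48947) = (-86*(-8) - 49607)/27053 = (688 - 49607)*(1/27053) = -48919*1/27053 = -3763/2081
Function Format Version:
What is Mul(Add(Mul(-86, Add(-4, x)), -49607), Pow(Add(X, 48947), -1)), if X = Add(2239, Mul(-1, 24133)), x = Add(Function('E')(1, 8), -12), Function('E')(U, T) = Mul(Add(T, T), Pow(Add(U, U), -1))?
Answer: Rational(-3763, 2081) ≈ -1.8083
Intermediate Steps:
Function('E')(U, T) = Mul(T, Pow(U, -1)) (Function('E')(U, T) = Mul(Mul(2, T), Pow(Mul(2, U), -1)) = Mul(Mul(2, T), Mul(Rational(1, 2), Pow(U, -1))) = Mul(T, Pow(U, -1)))
x = -4 (x = Add(Mul(8, Pow(1, -1)), -12) = Add(Mul(8, 1), -12) = Add(8, -12) = -4)
X = -21894 (X = Add(2239, -24133) = -21894)
Mul(Add(Mul(-86, Add(-4, x)), -49607), Pow(Add(X, 48947), -1)) = Mul(Add(Mul(-86, Add(-4, -4)), -49607), Pow(Add(-21894, 48947), -1)) = Mul(Add(Mul(-86, -8), -49607), Pow(27053, -1)) = Mul(Add(688, -49607), Rational(1, 27053)) = Mul(-48919, Rational(1, 27053)) = Rational(-3763, 2081)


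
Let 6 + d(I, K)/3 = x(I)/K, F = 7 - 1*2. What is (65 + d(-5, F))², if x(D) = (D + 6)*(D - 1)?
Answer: 47089/25 ≈ 1883.6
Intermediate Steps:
x(D) = (-1 + D)*(6 + D) (x(D) = (6 + D)*(-1 + D) = (-1 + D)*(6 + D))
F = 5 (F = 7 - 2 = 5)
d(I, K) = -18 + 3*(-6 + I² + 5*I)/K (d(I, K) = -18 + 3*((-6 + I² + 5*I)/K) = -18 + 3*(-6 + I² + 5*I)/K)
(65 + d(-5, F))² = (65 + 3*(-6 + (-5)² - 6*5 + 5*(-5))/5)² = (65 + 3*(⅕)*(-6 + 25 - 30 - 25))² = (65 + 3*(⅕)*(-36))² = (65 - 108/5)² = (217/5)² = 47089/25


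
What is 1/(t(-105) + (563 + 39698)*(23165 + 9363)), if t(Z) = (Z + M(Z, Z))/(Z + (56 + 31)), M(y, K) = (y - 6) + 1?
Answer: 18/23572976759 ≈ 7.6359e-10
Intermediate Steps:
M(y, K) = -5 + y (M(y, K) = (-6 + y) + 1 = -5 + y)
t(Z) = (-5 + 2*Z)/(87 + Z) (t(Z) = (Z + (-5 + Z))/(Z + (56 + 31)) = (-5 + 2*Z)/(Z + 87) = (-5 + 2*Z)/(87 + Z))
1/(t(-105) + (563 + 39698)*(23165 + 9363)) = 1/((-5 + 2*(-105))/(87 - 105) + (563 + 39698)*(23165 + 9363)) = 1/((-5 - 210)/(-18) + 40261*32528) = 1/(-1/18*(-215) + 1309609808) = 1/(215/18 + 1309609808) = 1/(23572976759/18) = 18/23572976759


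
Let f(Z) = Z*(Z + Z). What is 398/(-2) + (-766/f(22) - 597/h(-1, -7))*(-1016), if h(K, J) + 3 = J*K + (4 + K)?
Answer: 73905213/847 ≈ 87255.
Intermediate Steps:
h(K, J) = 1 + K + J*K (h(K, J) = -3 + (J*K + (4 + K)) = -3 + (4 + K + J*K) = 1 + K + J*K)
f(Z) = 2*Z² (f(Z) = Z*(2*Z) = 2*Z²)
398/(-2) + (-766/f(22) - 597/h(-1, -7))*(-1016) = 398/(-2) + (-766/(2*22²) - 597/(1 - 1 - 7*(-1)))*(-1016) = 398*(-½) + (-766/(2*484) - 597/(1 - 1 + 7))*(-1016) = -199 + (-766/968 - 597/7)*(-1016) = -199 + (-766*1/968 - 597*⅐)*(-1016) = -199 + (-383/484 - 597/7)*(-1016) = -199 - 291629/3388*(-1016) = -199 + 74073766/847 = 73905213/847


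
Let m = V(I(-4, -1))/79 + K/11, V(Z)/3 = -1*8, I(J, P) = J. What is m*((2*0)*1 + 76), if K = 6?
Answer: 15960/869 ≈ 18.366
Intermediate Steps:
V(Z) = -24 (V(Z) = 3*(-1*8) = 3*(-8) = -24)
m = 210/869 (m = -24/79 + 6/11 = 210/869 ≈ 0.24166)
m*((2*0)*1 + 76) = 210*((2*0)*1 + 76)/869 = 210*(0*1 + 76)/869 = 210*(0 + 76)/869 = (210/869)*76 = 15960/869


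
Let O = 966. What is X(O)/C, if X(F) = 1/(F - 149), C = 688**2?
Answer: 1/386722048 ≈ 2.5858e-9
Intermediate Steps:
C = 473344
X(F) = 1/(-149 + F)
X(O)/C = 1/((-149 + 966)*473344) = (1/473344)/817 = (1/817)*(1/473344) = 1/386722048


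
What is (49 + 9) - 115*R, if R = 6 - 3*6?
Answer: 1438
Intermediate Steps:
R = -12 (R = 6 - 18 = -12)
(49 + 9) - 115*R = (49 + 9) - 115*(-12) = 58 + 1380 = 1438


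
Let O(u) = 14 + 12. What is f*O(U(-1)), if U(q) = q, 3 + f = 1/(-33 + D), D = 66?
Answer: -2548/33 ≈ -77.212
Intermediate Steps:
f = -98/33 (f = -3 + 1/(-33 + 66) = -3 + 1/33 = -98/33 ≈ -2.9697)
O(u) = 26
f*O(U(-1)) = -98/33*26 = -2548/33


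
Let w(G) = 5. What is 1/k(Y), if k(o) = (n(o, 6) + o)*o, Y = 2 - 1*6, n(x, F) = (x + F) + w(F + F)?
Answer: -1/12 ≈ -0.083333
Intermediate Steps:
n(x, F) = 5 + F + x (n(x, F) = (x + F) + 5 = (F + x) + 5 = 5 + F + x)
Y = -4 (Y = 2 - 6 = -4)
k(o) = o*(11 + 2*o) (k(o) = ((5 + 6 + o) + o)*o = ((11 + o) + o)*o = (11 + 2*o)*o = o*(11 + 2*o))
1/k(Y) = 1/(-4*(11 + 2*(-4))) = 1/(-4*(11 - 8)) = 1/(-4*3) = 1/(-12) = -1/12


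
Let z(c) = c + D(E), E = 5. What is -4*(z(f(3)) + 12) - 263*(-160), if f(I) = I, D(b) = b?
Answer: 42000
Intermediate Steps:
z(c) = 5 + c (z(c) = c + 5 = 5 + c)
-4*(z(f(3)) + 12) - 263*(-160) = -4*((5 + 3) + 12) - 263*(-160) = -4*(8 + 12) + 42080 = -4*20 + 42080 = -80 + 42080 = 42000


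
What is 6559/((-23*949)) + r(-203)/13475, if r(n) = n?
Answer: -13259058/42016975 ≈ -0.31556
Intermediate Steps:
6559/((-23*949)) + r(-203)/13475 = 6559/((-23*949)) - 203/13475 = 6559/(-21827) - 203*1/13475 = 6559*(-1/21827) - 29/1925 = -6559/21827 - 29/1925 = -13259058/42016975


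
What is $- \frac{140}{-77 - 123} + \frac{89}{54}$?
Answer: $\frac{317}{135} \approx 2.3481$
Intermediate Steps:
$- \frac{140}{-77 - 123} + \frac{89}{54} = - \frac{140}{-200} + 89 \cdot \frac{1}{54} = \left(-140\right) \left(- \frac{1}{200}\right) + \frac{89}{54} = \frac{7}{10} + \frac{89}{54} = \frac{317}{135}$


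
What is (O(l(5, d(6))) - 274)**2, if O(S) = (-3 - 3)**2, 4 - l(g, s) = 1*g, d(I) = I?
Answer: 56644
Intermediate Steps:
l(g, s) = 4 - g
O(S) = 36 (O(S) = (-6)**2 = 36)
(O(l(5, d(6))) - 274)**2 = (36 - 274)**2 = (-238)**2 = 56644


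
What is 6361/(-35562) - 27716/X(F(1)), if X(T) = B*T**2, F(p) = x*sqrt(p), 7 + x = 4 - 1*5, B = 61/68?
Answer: -2095253375/4338564 ≈ -482.94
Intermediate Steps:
B = 61/68 (B = 61*(1/68) = 61/68 ≈ 0.89706)
x = -8 (x = -7 + (4 - 1*5) = -7 + (4 - 5) = -7 - 1 = -8)
F(p) = -8*sqrt(p)
X(T) = 61*T**2/68
6361/(-35562) - 27716/X(F(1)) = 6361/(-35562) - 27716/(61*(-8*sqrt(1))**2/68) = 6361*(-1/35562) - 27716/(61*(-8*1)**2/68) = -6361/35562 - 27716/((61/68)*(-8)**2) = -6361/35562 - 27716/((61/68)*64) = -6361/35562 - 27716/976/17 = -6361/35562 - 27716*17/976 = -6361/35562 - 117793/244 = -2095253375/4338564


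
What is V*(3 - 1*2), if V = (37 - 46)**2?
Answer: 81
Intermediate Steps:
V = 81 (V = (-9)**2 = 81)
V*(3 - 1*2) = 81*(3 - 1*2) = 81*(3 - 2) = 81*1 = 81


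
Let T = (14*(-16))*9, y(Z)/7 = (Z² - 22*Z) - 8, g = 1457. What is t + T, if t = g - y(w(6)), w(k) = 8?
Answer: 281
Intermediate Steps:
y(Z) = -56 - 154*Z + 7*Z² (y(Z) = 7*((Z² - 22*Z) - 8) = 7*(-8 + Z² - 22*Z) = -56 - 154*Z + 7*Z²)
T = -2016 (T = -224*9 = -2016)
t = 2297 (t = 1457 - (-56 - 154*8 + 7*8²) = 1457 - (-56 - 1232 + 7*64) = 1457 - (-56 - 1232 + 448) = 1457 - 1*(-840) = 1457 + 840 = 2297)
t + T = 2297 - 2016 = 281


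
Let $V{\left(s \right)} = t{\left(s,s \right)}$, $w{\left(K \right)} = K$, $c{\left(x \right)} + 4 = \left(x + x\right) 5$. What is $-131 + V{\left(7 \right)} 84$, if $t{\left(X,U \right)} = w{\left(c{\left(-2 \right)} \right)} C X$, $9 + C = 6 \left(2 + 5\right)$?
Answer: $-465827$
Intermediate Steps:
$c{\left(x \right)} = -4 + 10 x$ ($c{\left(x \right)} = -4 + \left(x + x\right) 5 = -4 + 2 x 5 = -4 + 10 x$)
$C = 33$ ($C = -9 + 6 \left(2 + 5\right) = -9 + 6 \cdot 7 = -9 + 42 = 33$)
$t{\left(X,U \right)} = - 792 X$ ($t{\left(X,U \right)} = \left(-4 + 10 \left(-2\right)\right) 33 X = \left(-4 - 20\right) 33 X = \left(-24\right) 33 X = - 792 X$)
$V{\left(s \right)} = - 792 s$
$-131 + V{\left(7 \right)} 84 = -131 + \left(-792\right) 7 \cdot 84 = -131 - 465696 = -465827$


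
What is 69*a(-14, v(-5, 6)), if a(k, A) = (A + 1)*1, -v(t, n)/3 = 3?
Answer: -552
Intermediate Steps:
v(t, n) = -9 (v(t, n) = -3*3 = -9)
a(k, A) = 1 + A (a(k, A) = (1 + A)*1 = 1 + A)
69*a(-14, v(-5, 6)) = 69*(1 - 9) = 69*(-8) = -552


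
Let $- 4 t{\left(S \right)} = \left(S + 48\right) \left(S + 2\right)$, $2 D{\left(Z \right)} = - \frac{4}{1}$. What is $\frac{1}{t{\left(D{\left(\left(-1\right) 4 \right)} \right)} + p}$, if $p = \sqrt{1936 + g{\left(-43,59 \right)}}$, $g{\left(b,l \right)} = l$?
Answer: $\frac{\sqrt{1995}}{1995} \approx 0.022389$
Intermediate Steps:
$D{\left(Z \right)} = -2$ ($D{\left(Z \right)} = \frac{\left(-4\right) 1^{-1}}{2} = \frac{\left(-4\right) 1}{2} = \frac{1}{2} \left(-4\right) = -2$)
$p = \sqrt{1995}$ ($p = \sqrt{1936 + 59} = \sqrt{1995} \approx 44.665$)
$t{\left(S \right)} = - \frac{\left(2 + S\right) \left(48 + S\right)}{4}$ ($t{\left(S \right)} = - \frac{\left(S + 48\right) \left(S + 2\right)}{4} = - \frac{\left(48 + S\right) \left(2 + S\right)}{4} = - \frac{\left(2 + S\right) \left(48 + S\right)}{4}$)
$\frac{1}{t{\left(D{\left(\left(-1\right) 4 \right)} \right)} + p} = \frac{1}{\left(-24 - -25 - \frac{\left(-2\right)^{2}}{4}\right) + \sqrt{1995}} = \frac{1}{\left(-24 + 25 - 1\right) + \sqrt{1995}} = \frac{1}{0 + \sqrt{1995}} = \frac{1}{\sqrt{1995}} = \frac{\sqrt{1995}}{1995}$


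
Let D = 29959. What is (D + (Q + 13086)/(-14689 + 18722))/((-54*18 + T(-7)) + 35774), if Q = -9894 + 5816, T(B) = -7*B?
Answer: 40277885/46851361 ≈ 0.85970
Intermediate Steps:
Q = -4078
(D + (Q + 13086)/(-14689 + 18722))/((-54*18 + T(-7)) + 35774) = (29959 + (-4078 + 13086)/(-14689 + 18722))/((-54*18 - 7*(-7)) + 35774) = (29959 + 9008/4033)/((-972 + 49) + 35774) = (29959 + 9008*(1/4033))/(-923 + 35774) = (29959 + 9008/4033)/34851 = (120833655/4033)*(1/34851) = 40277885/46851361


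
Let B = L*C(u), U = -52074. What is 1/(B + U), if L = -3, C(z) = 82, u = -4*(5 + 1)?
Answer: -1/52320 ≈ -1.9113e-5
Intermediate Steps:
u = -24 (u = -4*6 = -24)
B = -246 (B = -3*82 = -246)
1/(B + U) = 1/(-246 - 52074) = 1/(-52320) = -1/52320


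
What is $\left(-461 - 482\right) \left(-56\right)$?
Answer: $52808$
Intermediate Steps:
$\left(-461 - 482\right) \left(-56\right) = \left(-943\right) \left(-56\right) = 52808$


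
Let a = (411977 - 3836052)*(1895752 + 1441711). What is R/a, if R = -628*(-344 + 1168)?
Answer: 517472/11427723621725 ≈ 4.5282e-8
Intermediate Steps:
a = -11427723621725 (a = -3424075*3337463 = -11427723621725)
R = -517472 (R = -628*824 = -517472)
R/a = -517472/(-11427723621725) = -517472*(-1/11427723621725) = 517472/11427723621725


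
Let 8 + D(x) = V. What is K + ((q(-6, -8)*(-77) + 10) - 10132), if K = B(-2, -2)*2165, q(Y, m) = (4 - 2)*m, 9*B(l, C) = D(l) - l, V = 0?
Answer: -31000/3 ≈ -10333.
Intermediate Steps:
D(x) = -8 (D(x) = -8 + 0 = -8)
B(l, C) = -8/9 - l/9 (B(l, C) = (-8 - l)/9 = -8/9 - l/9)
q(Y, m) = 2*m
K = -4330/3 (K = (-8/9 - ⅑*(-2))*2165 = (-8/9 + 2/9)*2165 = -⅔*2165 = -4330/3 ≈ -1443.3)
K + ((q(-6, -8)*(-77) + 10) - 10132) = -4330/3 + (((2*(-8))*(-77) + 10) - 10132) = -4330/3 + ((-16*(-77) + 10) - 10132) = -4330/3 + ((1232 + 10) - 10132) = -4330/3 + (1242 - 10132) = -4330/3 - 8890 = -31000/3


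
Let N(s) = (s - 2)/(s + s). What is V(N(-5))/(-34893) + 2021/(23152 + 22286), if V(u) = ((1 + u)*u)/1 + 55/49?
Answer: 19168168429/431599658700 ≈ 0.044412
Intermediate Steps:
N(s) = (-2 + s)/(2*s) (N(s) = (-2 + s)/((2*s)) = (-2 + s)*(1/(2*s)) = (-2 + s)/(2*s))
V(u) = 55/49 + u*(1 + u) (V(u) = (u*(1 + u))*1 + 55*(1/49) = u*(1 + u) + 55/49 = 55/49 + u*(1 + u))
V(N(-5))/(-34893) + 2021/(23152 + 22286) = (55/49 + (1/2)*(-2 - 5)/(-5) + ((1/2)*(-2 - 5)/(-5))**2)/(-34893) + 2021/(23152 + 22286) = (55/49 + (1/2)*(-1/5)*(-7) + ((1/2)*(-1/5)*(-7))**2)*(-1/34893) + 2021/45438 = (55/49 + 7/10 + (7/10)**2)*(-1/34893) + 2021*(1/45438) = (55/49 + 7/10 + 49/100)*(-1/34893) + 2021/45438 = (11331/4900)*(-1/34893) + 2021/45438 = -1259/18997300 + 2021/45438 = 19168168429/431599658700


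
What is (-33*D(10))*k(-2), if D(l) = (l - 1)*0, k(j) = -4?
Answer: 0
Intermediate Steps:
D(l) = 0 (D(l) = (-1 + l)*0 = 0)
(-33*D(10))*k(-2) = -33*0*(-4) = 0*(-4) = 0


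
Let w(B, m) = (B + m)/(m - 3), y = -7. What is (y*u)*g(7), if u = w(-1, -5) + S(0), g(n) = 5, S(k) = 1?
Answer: -245/4 ≈ -61.250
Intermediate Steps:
w(B, m) = (B + m)/(-3 + m)
u = 7/4 (u = (-1 - 5)/(-3 - 5) + 1 = -6/(-8) + 1 = -⅛*(-6) + 1 = ¾ + 1 = 7/4 ≈ 1.7500)
(y*u)*g(7) = -7*7/4*5 = -49/4*5 = -245/4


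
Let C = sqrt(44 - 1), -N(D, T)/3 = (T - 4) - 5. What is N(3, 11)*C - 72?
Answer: -72 - 6*sqrt(43) ≈ -111.34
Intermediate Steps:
N(D, T) = 27 - 3*T (N(D, T) = -3*((T - 4) - 5) = -3*((-4 + T) - 5) = -3*(-9 + T) = 27 - 3*T)
C = sqrt(43) ≈ 6.5574
N(3, 11)*C - 72 = (27 - 3*11)*sqrt(43) - 72 = (27 - 33)*sqrt(43) - 72 = -6*sqrt(43) - 72 = -72 - 6*sqrt(43)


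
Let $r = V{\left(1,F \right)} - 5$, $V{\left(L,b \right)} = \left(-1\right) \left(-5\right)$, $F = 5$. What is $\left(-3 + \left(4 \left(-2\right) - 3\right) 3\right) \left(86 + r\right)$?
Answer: $-3096$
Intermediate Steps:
$V{\left(L,b \right)} = 5$
$r = 0$ ($r = 5 - 5 = 0$)
$\left(-3 + \left(4 \left(-2\right) - 3\right) 3\right) \left(86 + r\right) = \left(-3 + \left(4 \left(-2\right) - 3\right) 3\right) \left(86 + 0\right) = \left(-3 + \left(-8 - 3\right) 3\right) 86 = \left(-3 - 33\right) 86 = \left(-36\right) 86 = -3096$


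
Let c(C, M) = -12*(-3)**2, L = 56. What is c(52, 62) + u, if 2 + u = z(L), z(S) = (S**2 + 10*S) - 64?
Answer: 3522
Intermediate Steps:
c(C, M) = -108 (c(C, M) = -12*9 = -108)
z(S) = -64 + S**2 + 10*S
u = 3630 (u = -2 + (-64 + 56**2 + 10*56) = -2 + (-64 + 3136 + 560) = -2 + 3632 = 3630)
c(52, 62) + u = -108 + 3630 = 3522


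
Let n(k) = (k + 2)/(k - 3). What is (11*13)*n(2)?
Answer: -572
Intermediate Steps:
n(k) = (2 + k)/(-3 + k)
(11*13)*n(2) = (11*13)*((2 + 2)/(-3 + 2)) = 143*(4/(-1)) = 143*(-1*4) = 143*(-4) = -572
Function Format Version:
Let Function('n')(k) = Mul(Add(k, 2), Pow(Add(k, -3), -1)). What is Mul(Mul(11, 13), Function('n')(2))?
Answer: -572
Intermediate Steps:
Function('n')(k) = Mul(Pow(Add(-3, k), -1), Add(2, k)) (Function('n')(k) = Mul(Add(2, k), Pow(Add(-3, k), -1)) = Mul(Pow(Add(-3, k), -1), Add(2, k)))
Mul(Mul(11, 13), Function('n')(2)) = Mul(Mul(11, 13), Mul(Pow(Add(-3, 2), -1), Add(2, 2))) = Mul(143, Mul(Pow(-1, -1), 4)) = Mul(143, Mul(-1, 4)) = Mul(143, -4) = -572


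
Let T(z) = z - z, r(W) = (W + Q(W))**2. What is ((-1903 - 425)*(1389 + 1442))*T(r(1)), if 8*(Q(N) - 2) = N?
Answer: 0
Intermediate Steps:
Q(N) = 2 + N/8
r(W) = (2 + 9*W/8)**2 (r(W) = (W + (2 + W/8))**2 = (2 + 9*W/8)**2)
T(z) = 0
((-1903 - 425)*(1389 + 1442))*T(r(1)) = ((-1903 - 425)*(1389 + 1442))*0 = -2328*2831*0 = -6590568*0 = 0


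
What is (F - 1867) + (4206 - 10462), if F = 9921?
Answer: 1798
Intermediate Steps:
(F - 1867) + (4206 - 10462) = (9921 - 1867) + (4206 - 10462) = 8054 - 6256 = 1798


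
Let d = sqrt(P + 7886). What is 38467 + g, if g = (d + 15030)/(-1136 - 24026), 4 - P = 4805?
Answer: 483945812/12581 - sqrt(3085)/25162 ≈ 38466.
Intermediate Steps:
P = -4801 (P = 4 - 1*4805 = 4 - 4805 = -4801)
d = sqrt(3085) (d = sqrt(-4801 + 7886) = sqrt(3085) ≈ 55.543)
g = -7515/12581 - sqrt(3085)/25162 (g = (sqrt(3085) + 15030)/(-1136 - 24026) = (15030 + sqrt(3085))/(-25162) = (15030 + sqrt(3085))*(-1/25162) = -7515/12581 - sqrt(3085)/25162 ≈ -0.59954)
38467 + g = 38467 + (-7515/12581 - sqrt(3085)/25162) = 483945812/12581 - sqrt(3085)/25162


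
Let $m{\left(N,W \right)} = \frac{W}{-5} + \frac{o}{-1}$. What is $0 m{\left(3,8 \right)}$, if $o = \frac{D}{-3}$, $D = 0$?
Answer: $0$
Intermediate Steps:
$o = 0$ ($o = \frac{0}{-3} = 0 \left(- \frac{1}{3}\right) = 0$)
$m{\left(N,W \right)} = - \frac{W}{5}$ ($m{\left(N,W \right)} = \frac{W}{-5} + \frac{0}{-1} = W \left(- \frac{1}{5}\right) + 0 \left(-1\right) = - \frac{W}{5} + 0 = - \frac{W}{5}$)
$0 m{\left(3,8 \right)} = 0 \left(\left(- \frac{1}{5}\right) 8\right) = 0 \left(- \frac{8}{5}\right) = 0$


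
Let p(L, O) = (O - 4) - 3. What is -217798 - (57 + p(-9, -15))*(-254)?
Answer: -208908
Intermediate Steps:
p(L, O) = -7 + O (p(L, O) = (-4 + O) - 3 = -7 + O)
-217798 - (57 + p(-9, -15))*(-254) = -217798 - (57 + (-7 - 15))*(-254) = -217798 - (57 - 22)*(-254) = -217798 - 35*(-254) = -217798 - 1*(-8890) = -217798 + 8890 = -208908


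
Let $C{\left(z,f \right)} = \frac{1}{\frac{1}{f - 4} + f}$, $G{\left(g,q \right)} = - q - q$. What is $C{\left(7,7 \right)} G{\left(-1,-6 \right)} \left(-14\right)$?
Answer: $- \frac{252}{11} \approx -22.909$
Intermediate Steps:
$G{\left(g,q \right)} = - 2 q$
$C{\left(z,f \right)} = \frac{1}{f + \frac{1}{-4 + f}}$ ($C{\left(z,f \right)} = \frac{1}{\frac{1}{-4 + f} + f} = \frac{1}{f + \frac{1}{-4 + f}}$)
$C{\left(7,7 \right)} G{\left(-1,-6 \right)} \left(-14\right) = \frac{-4 + 7}{1 + 7^{2} - 28} \left(\left(-2\right) \left(-6\right)\right) \left(-14\right) = \frac{1}{1 + 49 - 28} \cdot 3 \cdot 12 \left(-14\right) = \frac{1}{22} \cdot 3 \cdot 12 \left(-14\right) = \frac{3}{22} \cdot 12 \left(-14\right) = \frac{18}{11} \left(-14\right) = - \frac{252}{11}$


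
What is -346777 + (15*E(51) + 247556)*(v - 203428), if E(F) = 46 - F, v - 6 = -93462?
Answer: -73473495981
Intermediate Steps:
v = -93456 (v = 6 - 93462 = -93456)
-346777 + (15*E(51) + 247556)*(v - 203428) = -346777 + (15*(46 - 1*51) + 247556)*(-93456 - 203428) = -346777 + (15*(46 - 51) + 247556)*(-296884) = -346777 + (15*(-5) + 247556)*(-296884) = -346777 + (-75 + 247556)*(-296884) = -346777 + 247481*(-296884) = -346777 - 73473149204 = -73473495981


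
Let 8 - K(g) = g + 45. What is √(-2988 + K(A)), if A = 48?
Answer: I*√3073 ≈ 55.435*I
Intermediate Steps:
K(g) = -37 - g (K(g) = 8 - (g + 45) = 8 - (45 + g) = 8 + (-45 - g) = -37 - g)
√(-2988 + K(A)) = √(-2988 + (-37 - 1*48)) = √(-2988 + (-37 - 48)) = √(-2988 - 85) = √(-3073) = I*√3073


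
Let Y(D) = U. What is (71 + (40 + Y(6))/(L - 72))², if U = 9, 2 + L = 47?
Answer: 3489424/729 ≈ 4786.6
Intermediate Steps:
L = 45 (L = -2 + 47 = 45)
Y(D) = 9
(71 + (40 + Y(6))/(L - 72))² = (71 + (40 + 9)/(45 - 72))² = (71 + 49/(-27))² = (71 + 49*(-1/27))² = (71 - 49/27)² = (1868/27)² = 3489424/729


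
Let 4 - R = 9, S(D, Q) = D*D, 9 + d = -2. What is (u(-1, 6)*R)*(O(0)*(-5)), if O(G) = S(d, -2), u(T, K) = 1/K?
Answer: 3025/6 ≈ 504.17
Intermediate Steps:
d = -11 (d = -9 - 2 = -11)
S(D, Q) = D²
O(G) = 121 (O(G) = (-11)² = 121)
R = -5 (R = 4 - 1*9 = 4 - 9 = -5)
(u(-1, 6)*R)*(O(0)*(-5)) = (-5/6)*(121*(-5)) = ((⅙)*(-5))*(-605) = -⅚*(-605) = 3025/6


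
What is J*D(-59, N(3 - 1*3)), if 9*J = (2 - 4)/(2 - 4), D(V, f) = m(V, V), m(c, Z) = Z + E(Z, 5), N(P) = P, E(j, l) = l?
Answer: -6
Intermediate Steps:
m(c, Z) = 5 + Z (m(c, Z) = Z + 5 = 5 + Z)
D(V, f) = 5 + V
J = ⅑ (J = ((2 - 4)/(2 - 4))/9 = (-2/(-2))/9 = (-2*(-½))/9 = (⅑)*1 = ⅑ ≈ 0.11111)
J*D(-59, N(3 - 1*3)) = (5 - 59)/9 = (⅑)*(-54) = -6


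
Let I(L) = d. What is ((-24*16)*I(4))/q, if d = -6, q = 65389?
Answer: 2304/65389 ≈ 0.035235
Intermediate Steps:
I(L) = -6
((-24*16)*I(4))/q = (-24*16*(-6))/65389 = -384*(-6)*(1/65389) = 2304*(1/65389) = 2304/65389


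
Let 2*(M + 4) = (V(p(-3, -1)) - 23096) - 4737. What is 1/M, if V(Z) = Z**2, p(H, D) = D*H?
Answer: -1/13916 ≈ -7.1860e-5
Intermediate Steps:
M = -13916 (M = -4 + (((-1*(-3))**2 - 23096) - 4737)/2 = -4 + ((3**2 - 23096) - 4737)/2 = -4 + ((9 - 23096) - 4737)/2 = -4 + (-23087 - 4737)/2 = -4 + (1/2)*(-27824) = -4 - 13912 = -13916)
1/M = 1/(-13916) = -1/13916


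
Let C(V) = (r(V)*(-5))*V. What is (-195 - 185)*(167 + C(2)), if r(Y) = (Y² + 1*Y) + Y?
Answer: -33060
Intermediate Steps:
r(Y) = Y² + 2*Y (r(Y) = (Y² + Y) + Y = (Y + Y²) + Y = Y² + 2*Y)
C(V) = -5*V²*(2 + V) (C(V) = ((V*(2 + V))*(-5))*V = (-5*V*(2 + V))*V = -5*V²*(2 + V))
(-195 - 185)*(167 + C(2)) = (-195 - 185)*(167 + 5*2²*(-2 - 1*2)) = -380*(167 + 5*4*(-2 - 2)) = -380*(167 + 5*4*(-4)) = -380*(167 - 80) = -380*87 = -33060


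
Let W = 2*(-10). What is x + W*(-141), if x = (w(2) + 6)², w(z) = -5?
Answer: 2821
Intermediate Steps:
W = -20
x = 1 (x = (-5 + 6)² = 1² = 1)
x + W*(-141) = 1 - 20*(-141) = 1 + 2820 = 2821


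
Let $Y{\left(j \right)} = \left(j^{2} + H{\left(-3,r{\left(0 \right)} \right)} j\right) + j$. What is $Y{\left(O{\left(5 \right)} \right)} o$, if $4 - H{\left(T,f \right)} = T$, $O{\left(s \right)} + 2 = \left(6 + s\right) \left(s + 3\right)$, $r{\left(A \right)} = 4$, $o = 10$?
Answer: $80840$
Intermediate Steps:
$O{\left(s \right)} = -2 + \left(3 + s\right) \left(6 + s\right)$ ($O{\left(s \right)} = -2 + \left(6 + s\right) \left(s + 3\right) = -2 + \left(6 + s\right) \left(3 + s\right) = -2 + \left(3 + s\right) \left(6 + s\right)$)
$H{\left(T,f \right)} = 4 - T$
$Y{\left(j \right)} = j^{2} + 8 j$ ($Y{\left(j \right)} = \left(j^{2} + \left(4 - -3\right) j\right) + j = \left(j^{2} + \left(4 + 3\right) j\right) + j = \left(j^{2} + 7 j\right) + j = j^{2} + 8 j$)
$Y{\left(O{\left(5 \right)} \right)} o = \left(16 + 5^{2} + 9 \cdot 5\right) \left(8 + \left(16 + 5^{2} + 9 \cdot 5\right)\right) 10 = \left(16 + 25 + 45\right) \left(8 + \left(16 + 25 + 45\right)\right) 10 = 86 \left(8 + 86\right) 10 = 86 \cdot 94 \cdot 10 = 8084 \cdot 10 = 80840$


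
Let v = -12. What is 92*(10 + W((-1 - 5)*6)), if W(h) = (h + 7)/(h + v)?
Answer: 11707/12 ≈ 975.58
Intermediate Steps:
W(h) = (7 + h)/(-12 + h) (W(h) = (h + 7)/(h - 12) = (7 + h)/(-12 + h))
92*(10 + W((-1 - 5)*6)) = 92*(10 + (7 + (-1 - 5)*6)/(-12 + (-1 - 5)*6)) = 92*(10 + (7 - 6*6)/(-12 - 6*6)) = 92*(10 + (7 - 36)/(-12 - 36)) = 92*(10 - 29/(-48)) = 92*(10 - 1/48*(-29)) = 92*(10 + 29/48) = 92*(509/48) = 11707/12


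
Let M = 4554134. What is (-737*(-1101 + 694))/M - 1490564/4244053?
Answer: -5515186297749/19327986065102 ≈ -0.28535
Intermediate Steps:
(-737*(-1101 + 694))/M - 1490564/4244053 = -737*(-1101 + 694)/4554134 - 1490564/4244053 = -737*(-407)*(1/4554134) - 1490564*1/4244053 = 299959*(1/4554134) - 1490564/4244053 = 299959/4554134 - 1490564/4244053 = -5515186297749/19327986065102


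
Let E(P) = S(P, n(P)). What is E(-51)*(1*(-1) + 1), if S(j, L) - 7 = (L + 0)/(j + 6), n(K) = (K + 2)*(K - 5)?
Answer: 0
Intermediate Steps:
n(K) = (-5 + K)*(2 + K) (n(K) = (2 + K)*(-5 + K) = (-5 + K)*(2 + K))
S(j, L) = 7 + L/(6 + j) (S(j, L) = 7 + (L + 0)/(j + 6) = 7 + L/(6 + j))
E(P) = (32 + P**2 + 4*P)/(6 + P) (E(P) = (42 + (-10 + P**2 - 3*P) + 7*P)/(6 + P) = (32 + P**2 + 4*P)/(6 + P))
E(-51)*(1*(-1) + 1) = ((32 + (-51)**2 + 4*(-51))/(6 - 51))*(1*(-1) + 1) = ((32 + 2601 - 204)/(-45))*(-1 + 1) = -1/45*2429*0 = -2429/45*0 = 0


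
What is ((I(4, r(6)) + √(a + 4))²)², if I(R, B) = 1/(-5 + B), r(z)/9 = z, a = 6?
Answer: 576624161/5764801 + 96044*√10/117649 ≈ 102.61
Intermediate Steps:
r(z) = 9*z
((I(4, r(6)) + √(a + 4))²)² = ((1/(-5 + 9*6) + √(6 + 4))²)² = ((1/(-5 + 54) + √10)²)² = ((1/49 + √10)²)² = (1/49 + √10)⁴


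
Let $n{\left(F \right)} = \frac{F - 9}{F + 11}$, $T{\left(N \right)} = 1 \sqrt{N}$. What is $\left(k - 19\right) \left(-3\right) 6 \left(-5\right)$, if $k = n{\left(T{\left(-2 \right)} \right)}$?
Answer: $\frac{180 \left(- 9 \sqrt{2} + 109 i\right)}{\sqrt{2} - 11 i} \approx -1781.0 + 20.696 i$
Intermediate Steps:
$T{\left(N \right)} = \sqrt{N}$
$n{\left(F \right)} = \frac{-9 + F}{11 + F}$
$k = \frac{-9 + i \sqrt{2}}{11 + i \sqrt{2}}$ ($k = \frac{-9 + \sqrt{-2}}{11 + \sqrt{-2}} = \frac{-9 + i \sqrt{2}}{11 + i \sqrt{2}} \approx -0.78862 + 0.22995 i$)
$\left(k - 19\right) \left(-3\right) 6 \left(-5\right) = \left(\left(- \frac{97}{123} + \frac{20 i \sqrt{2}}{123}\right) - 19\right) \left(-3\right) 6 \left(-5\right) = \left(- \frac{2434}{123} + \frac{20 i \sqrt{2}}{123}\right) \left(\left(-18\right) \left(-5\right)\right) = \left(- \frac{2434}{123} + \frac{20 i \sqrt{2}}{123}\right) 90 = - \frac{73020}{41} + \frac{600 i \sqrt{2}}{41}$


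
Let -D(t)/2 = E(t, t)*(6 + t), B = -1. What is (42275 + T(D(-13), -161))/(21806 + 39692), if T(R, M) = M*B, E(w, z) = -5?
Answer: 21218/30749 ≈ 0.69004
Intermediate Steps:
D(t) = 60 + 10*t (D(t) = -(-10)*(6 + t) = -2*(-30 - 5*t) = 60 + 10*t)
T(R, M) = -M (T(R, M) = M*(-1) = -M)
(42275 + T(D(-13), -161))/(21806 + 39692) = (42275 - 1*(-161))/(21806 + 39692) = (42275 + 161)/61498 = 42436*(1/61498) = 21218/30749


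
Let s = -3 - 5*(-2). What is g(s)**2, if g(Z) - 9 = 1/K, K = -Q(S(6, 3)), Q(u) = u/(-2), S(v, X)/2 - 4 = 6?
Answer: 8281/100 ≈ 82.810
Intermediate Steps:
S(v, X) = 20 (S(v, X) = 8 + 2*6 = 8 + 12 = 20)
Q(u) = -u/2 (Q(u) = u*(-1/2) = -u/2)
s = 7 (s = -3 + 10 = 7)
K = 10 (K = -(-1)*20/2 = -1*(-10) = 10)
g(Z) = 91/10 (g(Z) = 9 + 1/10 = 91/10)
g(s)**2 = (91/10)**2 = 8281/100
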